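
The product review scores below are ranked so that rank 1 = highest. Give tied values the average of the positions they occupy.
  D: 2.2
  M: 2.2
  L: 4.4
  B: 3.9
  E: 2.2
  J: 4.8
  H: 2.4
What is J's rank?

Sorted (descending): 4.8, 4.4, 3.9, 2.4, 2.2, 2.2, 2.2
The 3 values of 2.2 occupy positions 5–7 → average rank 6.
J has value 4.8 → rank 1.

1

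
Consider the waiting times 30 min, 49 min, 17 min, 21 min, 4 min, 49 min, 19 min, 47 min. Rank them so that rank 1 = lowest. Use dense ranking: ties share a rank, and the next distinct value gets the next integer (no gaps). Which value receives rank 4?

Sorted (ascending): 4, 17, 19, 21, 30, 47, 49, 49
The 2 values of 49 share dense rank 7.
Remaining distinct values take the next consecutive integers.
Rank 4 → value 21.

21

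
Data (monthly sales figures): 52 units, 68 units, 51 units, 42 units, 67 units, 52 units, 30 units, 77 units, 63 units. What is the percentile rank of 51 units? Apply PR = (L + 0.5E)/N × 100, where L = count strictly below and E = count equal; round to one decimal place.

27.8

N = 9.
Strictly below 51: 2. Equal to 51: 1.
PR = (2 + 0.5·1)/9 × 100 = 27.8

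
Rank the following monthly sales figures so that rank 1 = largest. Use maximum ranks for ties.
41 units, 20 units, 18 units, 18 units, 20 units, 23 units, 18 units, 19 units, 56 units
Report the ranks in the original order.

Sorted (descending): 56, 41, 23, 20, 20, 19, 18, 18, 18
The 2 values of 20 occupy positions 4–5 → each gets rank 5.
The 3 values of 18 occupy positions 7–9 → each gets rank 9.

2, 5, 9, 9, 5, 3, 9, 6, 1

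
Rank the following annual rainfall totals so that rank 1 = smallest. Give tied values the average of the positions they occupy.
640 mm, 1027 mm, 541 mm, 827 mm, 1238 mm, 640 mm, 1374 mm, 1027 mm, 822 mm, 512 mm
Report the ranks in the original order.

Sorted (ascending): 512, 541, 640, 640, 822, 827, 1027, 1027, 1238, 1374
The 2 values of 640 occupy positions 3–4 → average rank (3+4)/2 = 3.5.
The 2 values of 1027 occupy positions 7–8 → average rank (7+8)/2 = 7.5.

3.5, 7.5, 2, 6, 9, 3.5, 10, 7.5, 5, 1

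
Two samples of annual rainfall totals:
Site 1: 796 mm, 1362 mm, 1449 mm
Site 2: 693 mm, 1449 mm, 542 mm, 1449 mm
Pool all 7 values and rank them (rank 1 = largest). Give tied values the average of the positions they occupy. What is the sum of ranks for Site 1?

11

Sorted (descending): 1449, 1449, 1449, 1362, 796, 693, 542
The 3 values of 1449 occupy positions 1–3 → average rank 2.
Site 1 values → pooled ranks: 796→5, 1362→4, 1449→2
Rank sum = 5 + 4 + 2 = 11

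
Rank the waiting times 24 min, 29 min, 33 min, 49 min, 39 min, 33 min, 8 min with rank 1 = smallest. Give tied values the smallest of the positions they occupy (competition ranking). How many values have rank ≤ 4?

5

Sorted (ascending): 8, 24, 29, 33, 33, 39, 49
The 2 values of 33 occupy positions 4–5 → each gets rank 4.
Ranks ≤ 4: {1, 2, 3, 4, 4} → 5 values.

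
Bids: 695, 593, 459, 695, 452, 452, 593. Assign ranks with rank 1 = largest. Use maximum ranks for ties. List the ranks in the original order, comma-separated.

2, 4, 5, 2, 7, 7, 4

Sorted (descending): 695, 695, 593, 593, 459, 452, 452
The 2 values of 695 occupy positions 1–2 → each gets rank 2.
The 2 values of 593 occupy positions 3–4 → each gets rank 4.
The 2 values of 452 occupy positions 6–7 → each gets rank 7.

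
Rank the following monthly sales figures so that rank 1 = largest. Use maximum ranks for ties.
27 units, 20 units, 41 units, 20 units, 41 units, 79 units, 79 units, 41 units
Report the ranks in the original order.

Sorted (descending): 79, 79, 41, 41, 41, 27, 20, 20
The 2 values of 79 occupy positions 1–2 → each gets rank 2.
The 3 values of 41 occupy positions 3–5 → each gets rank 5.
The 2 values of 20 occupy positions 7–8 → each gets rank 8.

6, 8, 5, 8, 5, 2, 2, 5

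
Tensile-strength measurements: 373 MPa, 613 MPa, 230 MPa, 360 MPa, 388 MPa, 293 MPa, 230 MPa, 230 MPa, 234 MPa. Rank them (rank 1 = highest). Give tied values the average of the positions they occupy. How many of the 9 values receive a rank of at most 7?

Sorted (descending): 613, 388, 373, 360, 293, 234, 230, 230, 230
The 3 values of 230 occupy positions 7–9 → average rank 8.
Ranks ≤ 7: {1, 2, 3, 4, 5, 6} → 6 values.

6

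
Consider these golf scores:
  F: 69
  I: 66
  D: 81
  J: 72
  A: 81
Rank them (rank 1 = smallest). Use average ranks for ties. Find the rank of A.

Sorted (ascending): 66, 69, 72, 81, 81
The 2 values of 81 occupy positions 4–5 → average rank (4+5)/2 = 4.5.
A has value 81 → rank 4.5.

4.5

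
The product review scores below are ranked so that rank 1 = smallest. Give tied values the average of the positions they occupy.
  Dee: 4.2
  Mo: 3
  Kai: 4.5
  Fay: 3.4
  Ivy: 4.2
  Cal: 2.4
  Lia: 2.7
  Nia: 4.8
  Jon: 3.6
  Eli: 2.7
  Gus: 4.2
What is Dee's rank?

8

Sorted (ascending): 2.4, 2.7, 2.7, 3, 3.4, 3.6, 4.2, 4.2, 4.2, 4.5, 4.8
The 2 values of 2.7 occupy positions 2–3 → average rank (2+3)/2 = 2.5.
The 3 values of 4.2 occupy positions 7–9 → average rank 8.
Dee has value 4.2 → rank 8.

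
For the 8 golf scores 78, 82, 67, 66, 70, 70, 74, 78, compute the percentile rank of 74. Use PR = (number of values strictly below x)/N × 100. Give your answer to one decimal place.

N = 8.
Strictly below 74: 4. Equal to 74: 1.
PR = 4/8 × 100 = 50.0

50.0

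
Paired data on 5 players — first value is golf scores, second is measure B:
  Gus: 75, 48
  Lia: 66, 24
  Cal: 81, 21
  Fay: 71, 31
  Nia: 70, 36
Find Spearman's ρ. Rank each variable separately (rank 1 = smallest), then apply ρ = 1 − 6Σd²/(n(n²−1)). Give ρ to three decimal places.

Ranks of variable 1: 4, 1, 5, 3, 2
Ranks of variable 2: 5, 2, 1, 3, 4
d = r₁ − r₂: -1, -1, 4, 0, -2
d²: 1, 1, 16, 0, 4; Σd² = 22
ρ = 1 − 6·22/(5·24) = 1 − 132/120 = -0.100

-0.100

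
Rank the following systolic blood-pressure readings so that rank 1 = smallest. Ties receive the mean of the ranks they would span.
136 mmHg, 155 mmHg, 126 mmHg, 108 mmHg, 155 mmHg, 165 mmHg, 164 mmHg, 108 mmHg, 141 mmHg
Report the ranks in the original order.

Sorted (ascending): 108, 108, 126, 136, 141, 155, 155, 164, 165
The 2 values of 108 occupy positions 1–2 → average rank (1+2)/2 = 1.5.
The 2 values of 155 occupy positions 6–7 → average rank (6+7)/2 = 6.5.

4, 6.5, 3, 1.5, 6.5, 9, 8, 1.5, 5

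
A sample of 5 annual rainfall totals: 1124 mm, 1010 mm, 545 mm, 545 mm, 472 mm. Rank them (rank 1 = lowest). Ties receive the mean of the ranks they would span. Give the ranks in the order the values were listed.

Sorted (ascending): 472, 545, 545, 1010, 1124
The 2 values of 545 occupy positions 2–3 → average rank (2+3)/2 = 2.5.

5, 4, 2.5, 2.5, 1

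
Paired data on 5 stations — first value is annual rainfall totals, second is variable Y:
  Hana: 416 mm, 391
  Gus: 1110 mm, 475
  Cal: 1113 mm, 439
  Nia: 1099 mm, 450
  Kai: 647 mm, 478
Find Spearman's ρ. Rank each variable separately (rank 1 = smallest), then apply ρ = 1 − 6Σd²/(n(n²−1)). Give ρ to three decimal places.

Ranks of variable 1: 1, 4, 5, 3, 2
Ranks of variable 2: 1, 4, 2, 3, 5
d = r₁ − r₂: 0, 0, 3, 0, -3
d²: 0, 0, 9, 0, 9; Σd² = 18
ρ = 1 − 6·18/(5·24) = 1 − 108/120 = 0.100

0.100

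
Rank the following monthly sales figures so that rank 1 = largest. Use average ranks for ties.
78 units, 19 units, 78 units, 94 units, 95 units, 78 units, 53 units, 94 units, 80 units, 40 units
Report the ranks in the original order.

6, 10, 6, 2.5, 1, 6, 8, 2.5, 4, 9

Sorted (descending): 95, 94, 94, 80, 78, 78, 78, 53, 40, 19
The 2 values of 94 occupy positions 2–3 → average rank (2+3)/2 = 2.5.
The 3 values of 78 occupy positions 5–7 → average rank 6.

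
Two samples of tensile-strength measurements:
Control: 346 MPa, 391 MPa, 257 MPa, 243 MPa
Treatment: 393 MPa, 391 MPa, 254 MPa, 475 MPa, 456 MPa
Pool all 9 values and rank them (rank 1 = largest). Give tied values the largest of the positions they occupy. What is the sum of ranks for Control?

Sorted (descending): 475, 456, 393, 391, 391, 346, 257, 254, 243
The 2 values of 391 occupy positions 4–5 → each gets rank 5.
Control values → pooled ranks: 346→6, 391→5, 257→7, 243→9
Rank sum = 6 + 5 + 7 + 9 = 27

27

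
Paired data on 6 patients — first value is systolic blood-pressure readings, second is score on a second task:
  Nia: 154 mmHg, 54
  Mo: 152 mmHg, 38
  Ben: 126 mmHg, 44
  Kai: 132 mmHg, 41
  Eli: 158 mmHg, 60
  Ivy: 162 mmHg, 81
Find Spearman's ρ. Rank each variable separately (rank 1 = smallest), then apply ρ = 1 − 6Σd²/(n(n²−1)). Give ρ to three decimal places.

Ranks of variable 1: 4, 3, 1, 2, 5, 6
Ranks of variable 2: 4, 1, 3, 2, 5, 6
d = r₁ − r₂: 0, 2, -2, 0, 0, 0
d²: 0, 4, 4, 0, 0, 0; Σd² = 8
ρ = 1 − 6·8/(6·35) = 1 − 48/210 = 0.771

0.771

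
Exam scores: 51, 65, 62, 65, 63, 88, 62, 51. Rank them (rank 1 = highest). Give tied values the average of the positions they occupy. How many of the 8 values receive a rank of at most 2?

Sorted (descending): 88, 65, 65, 63, 62, 62, 51, 51
The 2 values of 65 occupy positions 2–3 → average rank (2+3)/2 = 2.5.
The 2 values of 62 occupy positions 5–6 → average rank (5+6)/2 = 5.5.
The 2 values of 51 occupy positions 7–8 → average rank (7+8)/2 = 7.5.
Ranks ≤ 2: {1} → 1 value.

1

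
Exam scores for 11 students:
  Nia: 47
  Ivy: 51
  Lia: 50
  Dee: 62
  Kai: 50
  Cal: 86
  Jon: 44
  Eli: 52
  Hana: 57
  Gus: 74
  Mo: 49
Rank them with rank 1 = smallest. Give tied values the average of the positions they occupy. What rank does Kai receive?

4.5

Sorted (ascending): 44, 47, 49, 50, 50, 51, 52, 57, 62, 74, 86
The 2 values of 50 occupy positions 4–5 → average rank (4+5)/2 = 4.5.
Kai has value 50 → rank 4.5.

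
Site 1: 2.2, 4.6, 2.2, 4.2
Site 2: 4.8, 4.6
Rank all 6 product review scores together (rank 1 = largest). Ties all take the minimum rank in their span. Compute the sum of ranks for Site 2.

Sorted (descending): 4.8, 4.6, 4.6, 4.2, 2.2, 2.2
The 2 values of 4.6 occupy positions 2–3 → each gets rank 2.
The 2 values of 2.2 occupy positions 5–6 → each gets rank 5.
Site 2 values → pooled ranks: 4.8→1, 4.6→2
Rank sum = 1 + 2 = 3

3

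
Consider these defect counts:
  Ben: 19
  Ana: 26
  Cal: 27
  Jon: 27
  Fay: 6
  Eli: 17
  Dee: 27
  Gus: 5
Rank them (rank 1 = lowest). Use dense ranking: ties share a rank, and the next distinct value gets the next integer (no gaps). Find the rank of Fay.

2

Sorted (ascending): 5, 6, 17, 19, 26, 27, 27, 27
The 3 values of 27 share dense rank 6.
Remaining distinct values take the next consecutive integers.
Fay has value 6 → rank 2.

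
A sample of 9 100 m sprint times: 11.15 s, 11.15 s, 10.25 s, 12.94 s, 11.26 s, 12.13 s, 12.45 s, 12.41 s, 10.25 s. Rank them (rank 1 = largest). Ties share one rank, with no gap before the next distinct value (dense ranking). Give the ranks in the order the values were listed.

Sorted (descending): 12.94, 12.45, 12.41, 12.13, 11.26, 11.15, 11.15, 10.25, 10.25
The 2 values of 11.15 share dense rank 6.
The 2 values of 10.25 share dense rank 7.
Remaining distinct values take the next consecutive integers.

6, 6, 7, 1, 5, 4, 2, 3, 7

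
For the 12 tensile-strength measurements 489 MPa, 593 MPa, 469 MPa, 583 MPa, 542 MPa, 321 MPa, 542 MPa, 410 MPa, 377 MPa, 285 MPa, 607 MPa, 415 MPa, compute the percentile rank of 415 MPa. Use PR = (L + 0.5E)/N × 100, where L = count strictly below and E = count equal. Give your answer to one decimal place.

N = 12.
Strictly below 415: 4. Equal to 415: 1.
PR = (4 + 0.5·1)/12 × 100 = 37.5

37.5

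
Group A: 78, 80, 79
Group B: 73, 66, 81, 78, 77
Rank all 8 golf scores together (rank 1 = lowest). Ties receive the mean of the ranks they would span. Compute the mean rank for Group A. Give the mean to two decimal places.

5.83

Sorted (ascending): 66, 73, 77, 78, 78, 79, 80, 81
The 2 values of 78 occupy positions 4–5 → average rank (4+5)/2 = 4.5.
Group A values → pooled ranks: 78→4.5, 80→7, 79→6
Mean rank = (4.5 + 7 + 6) / 3 = 5.83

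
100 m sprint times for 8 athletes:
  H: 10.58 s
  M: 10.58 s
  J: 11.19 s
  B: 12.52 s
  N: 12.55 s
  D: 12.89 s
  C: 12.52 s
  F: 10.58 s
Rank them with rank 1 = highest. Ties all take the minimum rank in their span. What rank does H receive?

6

Sorted (descending): 12.89, 12.55, 12.52, 12.52, 11.19, 10.58, 10.58, 10.58
The 2 values of 12.52 occupy positions 3–4 → each gets rank 3.
The 3 values of 10.58 occupy positions 6–8 → each gets rank 6.
H has value 10.58 s → rank 6.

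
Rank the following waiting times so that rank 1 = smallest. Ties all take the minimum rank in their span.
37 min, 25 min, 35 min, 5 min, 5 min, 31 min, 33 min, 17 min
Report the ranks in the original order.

8, 4, 7, 1, 1, 5, 6, 3

Sorted (ascending): 5, 5, 17, 25, 31, 33, 35, 37
The 2 values of 5 occupy positions 1–2 → each gets rank 1.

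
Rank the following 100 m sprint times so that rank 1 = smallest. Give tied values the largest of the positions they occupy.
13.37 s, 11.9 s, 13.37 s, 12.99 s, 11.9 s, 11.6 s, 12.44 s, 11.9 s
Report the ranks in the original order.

Sorted (ascending): 11.6, 11.9, 11.9, 11.9, 12.44, 12.99, 13.37, 13.37
The 3 values of 11.9 occupy positions 2–4 → each gets rank 4.
The 2 values of 13.37 occupy positions 7–8 → each gets rank 8.

8, 4, 8, 6, 4, 1, 5, 4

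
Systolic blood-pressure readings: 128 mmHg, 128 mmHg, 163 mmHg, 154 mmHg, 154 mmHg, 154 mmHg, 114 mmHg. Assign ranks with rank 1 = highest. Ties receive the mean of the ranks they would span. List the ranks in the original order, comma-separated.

Sorted (descending): 163, 154, 154, 154, 128, 128, 114
The 3 values of 154 occupy positions 2–4 → average rank 3.
The 2 values of 128 occupy positions 5–6 → average rank (5+6)/2 = 5.5.

5.5, 5.5, 1, 3, 3, 3, 7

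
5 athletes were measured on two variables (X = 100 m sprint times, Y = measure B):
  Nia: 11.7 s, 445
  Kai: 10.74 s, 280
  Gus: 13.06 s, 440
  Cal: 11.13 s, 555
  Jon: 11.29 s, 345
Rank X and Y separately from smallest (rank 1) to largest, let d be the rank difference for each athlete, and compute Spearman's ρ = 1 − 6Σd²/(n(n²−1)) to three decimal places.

0.300

Ranks of variable 1: 4, 1, 5, 2, 3
Ranks of variable 2: 4, 1, 3, 5, 2
d = r₁ − r₂: 0, 0, 2, -3, 1
d²: 0, 0, 4, 9, 1; Σd² = 14
ρ = 1 − 6·14/(5·24) = 1 − 84/120 = 0.300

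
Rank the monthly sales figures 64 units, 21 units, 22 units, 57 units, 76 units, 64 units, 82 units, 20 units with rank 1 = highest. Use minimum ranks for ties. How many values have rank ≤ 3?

Sorted (descending): 82, 76, 64, 64, 57, 22, 21, 20
The 2 values of 64 occupy positions 3–4 → each gets rank 3.
Ranks ≤ 3: {1, 2, 3, 3} → 4 values.

4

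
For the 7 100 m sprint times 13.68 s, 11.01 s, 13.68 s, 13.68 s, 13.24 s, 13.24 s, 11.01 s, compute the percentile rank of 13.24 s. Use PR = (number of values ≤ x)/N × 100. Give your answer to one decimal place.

57.1

N = 7.
Strictly below 13.24: 2. Equal to 13.24: 2.
PR = 4/7 × 100 = 57.1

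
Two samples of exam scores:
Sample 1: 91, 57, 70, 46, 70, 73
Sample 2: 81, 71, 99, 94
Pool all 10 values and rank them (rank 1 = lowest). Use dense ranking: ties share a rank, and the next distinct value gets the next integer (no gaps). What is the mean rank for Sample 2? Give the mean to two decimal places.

6.75

Sorted (ascending): 46, 57, 70, 70, 71, 73, 81, 91, 94, 99
The 2 values of 70 share dense rank 3.
Remaining distinct values take the next consecutive integers.
Sample 2 values → pooled ranks: 81→6, 71→4, 99→9, 94→8
Mean rank = (6 + 4 + 9 + 8) / 4 = 6.75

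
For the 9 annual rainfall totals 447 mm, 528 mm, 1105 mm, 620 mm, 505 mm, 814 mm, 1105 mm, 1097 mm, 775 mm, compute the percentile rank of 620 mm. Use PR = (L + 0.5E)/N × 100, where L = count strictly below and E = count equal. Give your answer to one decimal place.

38.9

N = 9.
Strictly below 620: 3. Equal to 620: 1.
PR = (3 + 0.5·1)/9 × 100 = 38.9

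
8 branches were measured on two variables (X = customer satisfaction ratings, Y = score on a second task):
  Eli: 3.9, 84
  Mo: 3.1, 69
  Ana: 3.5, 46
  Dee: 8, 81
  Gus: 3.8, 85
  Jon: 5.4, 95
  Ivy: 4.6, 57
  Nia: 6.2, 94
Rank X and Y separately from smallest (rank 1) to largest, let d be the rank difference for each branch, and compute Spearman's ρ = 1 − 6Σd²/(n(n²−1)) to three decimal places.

Ranks of variable 1: 4, 1, 2, 8, 3, 6, 5, 7
Ranks of variable 2: 5, 3, 1, 4, 6, 8, 2, 7
d = r₁ − r₂: -1, -2, 1, 4, -3, -2, 3, 0
d²: 1, 4, 1, 16, 9, 4, 9, 0; Σd² = 44
ρ = 1 − 6·44/(8·63) = 1 − 264/504 = 0.476

0.476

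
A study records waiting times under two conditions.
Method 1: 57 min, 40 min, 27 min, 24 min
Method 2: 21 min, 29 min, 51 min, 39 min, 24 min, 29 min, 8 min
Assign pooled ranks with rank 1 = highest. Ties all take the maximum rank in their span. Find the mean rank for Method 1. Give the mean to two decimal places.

5.00

Sorted (descending): 57, 51, 40, 39, 29, 29, 27, 24, 24, 21, 8
The 2 values of 29 occupy positions 5–6 → each gets rank 6.
The 2 values of 24 occupy positions 8–9 → each gets rank 9.
Method 1 values → pooled ranks: 57→1, 40→3, 27→7, 24→9
Mean rank = (1 + 3 + 7 + 9) / 4 = 5.00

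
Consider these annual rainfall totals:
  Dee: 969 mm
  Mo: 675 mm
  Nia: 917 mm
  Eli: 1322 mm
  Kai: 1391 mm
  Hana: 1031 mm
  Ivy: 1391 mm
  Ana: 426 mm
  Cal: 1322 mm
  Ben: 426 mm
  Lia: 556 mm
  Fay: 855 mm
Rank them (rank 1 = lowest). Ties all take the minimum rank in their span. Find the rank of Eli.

9

Sorted (ascending): 426, 426, 556, 675, 855, 917, 969, 1031, 1322, 1322, 1391, 1391
The 2 values of 426 occupy positions 1–2 → each gets rank 1.
The 2 values of 1322 occupy positions 9–10 → each gets rank 9.
The 2 values of 1391 occupy positions 11–12 → each gets rank 11.
Eli has value 1322 mm → rank 9.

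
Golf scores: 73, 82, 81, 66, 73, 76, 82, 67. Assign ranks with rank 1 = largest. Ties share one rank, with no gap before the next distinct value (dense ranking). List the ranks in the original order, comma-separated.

Sorted (descending): 82, 82, 81, 76, 73, 73, 67, 66
The 2 values of 82 share dense rank 1.
The 2 values of 73 share dense rank 4.
Remaining distinct values take the next consecutive integers.

4, 1, 2, 6, 4, 3, 1, 5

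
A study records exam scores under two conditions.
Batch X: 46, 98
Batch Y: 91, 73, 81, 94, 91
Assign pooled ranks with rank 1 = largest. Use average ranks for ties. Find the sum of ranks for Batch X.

8

Sorted (descending): 98, 94, 91, 91, 81, 73, 46
The 2 values of 91 occupy positions 3–4 → average rank (3+4)/2 = 3.5.
Batch X values → pooled ranks: 46→7, 98→1
Rank sum = 7 + 1 = 8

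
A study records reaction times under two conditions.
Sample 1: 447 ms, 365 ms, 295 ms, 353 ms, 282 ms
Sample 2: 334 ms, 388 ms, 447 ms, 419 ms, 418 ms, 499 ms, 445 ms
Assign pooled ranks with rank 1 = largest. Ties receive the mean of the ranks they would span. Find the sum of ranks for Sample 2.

35.5

Sorted (descending): 499, 447, 447, 445, 419, 418, 388, 365, 353, 334, 295, 282
The 2 values of 447 occupy positions 2–3 → average rank (2+3)/2 = 2.5.
Sample 2 values → pooled ranks: 334→10, 388→7, 447→2.5, 419→5, 418→6, 499→1, 445→4
Rank sum = 10 + 7 + 2.5 + 5 + 6 + 1 + 4 = 35.5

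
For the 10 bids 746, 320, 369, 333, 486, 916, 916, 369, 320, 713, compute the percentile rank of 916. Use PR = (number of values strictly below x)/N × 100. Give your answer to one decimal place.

N = 10.
Strictly below 916: 8. Equal to 916: 2.
PR = 8/10 × 100 = 80.0

80.0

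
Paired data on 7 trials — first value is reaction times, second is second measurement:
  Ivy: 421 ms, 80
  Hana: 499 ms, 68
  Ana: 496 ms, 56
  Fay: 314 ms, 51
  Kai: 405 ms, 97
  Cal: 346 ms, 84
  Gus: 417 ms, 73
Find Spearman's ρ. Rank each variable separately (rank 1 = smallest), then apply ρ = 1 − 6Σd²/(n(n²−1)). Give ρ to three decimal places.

-0.143

Ranks of variable 1: 5, 7, 6, 1, 3, 2, 4
Ranks of variable 2: 5, 3, 2, 1, 7, 6, 4
d = r₁ − r₂: 0, 4, 4, 0, -4, -4, 0
d²: 0, 16, 16, 0, 16, 16, 0; Σd² = 64
ρ = 1 − 6·64/(7·48) = 1 − 384/336 = -0.143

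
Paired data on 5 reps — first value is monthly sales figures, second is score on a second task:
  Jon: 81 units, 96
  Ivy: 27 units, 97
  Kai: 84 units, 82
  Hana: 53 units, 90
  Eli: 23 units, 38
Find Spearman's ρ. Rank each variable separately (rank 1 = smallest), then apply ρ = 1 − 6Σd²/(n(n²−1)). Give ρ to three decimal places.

0.100

Ranks of variable 1: 4, 2, 5, 3, 1
Ranks of variable 2: 4, 5, 2, 3, 1
d = r₁ − r₂: 0, -3, 3, 0, 0
d²: 0, 9, 9, 0, 0; Σd² = 18
ρ = 1 − 6·18/(5·24) = 1 − 108/120 = 0.100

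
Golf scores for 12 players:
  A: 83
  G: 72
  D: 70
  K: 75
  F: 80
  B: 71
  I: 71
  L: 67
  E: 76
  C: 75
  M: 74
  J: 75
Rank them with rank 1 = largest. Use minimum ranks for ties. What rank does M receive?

7

Sorted (descending): 83, 80, 76, 75, 75, 75, 74, 72, 71, 71, 70, 67
The 3 values of 75 occupy positions 4–6 → each gets rank 4.
The 2 values of 71 occupy positions 9–10 → each gets rank 9.
M has value 74 → rank 7.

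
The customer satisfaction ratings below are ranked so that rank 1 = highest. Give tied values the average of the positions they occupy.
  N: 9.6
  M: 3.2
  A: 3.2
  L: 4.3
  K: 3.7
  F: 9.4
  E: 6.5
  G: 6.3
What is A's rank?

Sorted (descending): 9.6, 9.4, 6.5, 6.3, 4.3, 3.7, 3.2, 3.2
The 2 values of 3.2 occupy positions 7–8 → average rank (7+8)/2 = 7.5.
A has value 3.2 → rank 7.5.

7.5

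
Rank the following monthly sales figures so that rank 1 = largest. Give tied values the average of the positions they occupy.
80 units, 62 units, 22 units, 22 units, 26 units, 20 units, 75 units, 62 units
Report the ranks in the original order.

Sorted (descending): 80, 75, 62, 62, 26, 22, 22, 20
The 2 values of 62 occupy positions 3–4 → average rank (3+4)/2 = 3.5.
The 2 values of 22 occupy positions 6–7 → average rank (6+7)/2 = 6.5.

1, 3.5, 6.5, 6.5, 5, 8, 2, 3.5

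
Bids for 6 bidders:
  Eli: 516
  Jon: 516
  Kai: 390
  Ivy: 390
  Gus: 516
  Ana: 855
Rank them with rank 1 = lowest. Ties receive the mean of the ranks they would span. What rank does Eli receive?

Sorted (ascending): 390, 390, 516, 516, 516, 855
The 2 values of 390 occupy positions 1–2 → average rank (1+2)/2 = 1.5.
The 3 values of 516 occupy positions 3–5 → average rank 4.
Eli has value 516 → rank 4.

4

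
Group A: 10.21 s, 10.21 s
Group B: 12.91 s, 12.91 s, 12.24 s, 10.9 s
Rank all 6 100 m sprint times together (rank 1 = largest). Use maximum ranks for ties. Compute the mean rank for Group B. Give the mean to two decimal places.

Sorted (descending): 12.91, 12.91, 12.24, 10.9, 10.21, 10.21
The 2 values of 12.91 occupy positions 1–2 → each gets rank 2.
The 2 values of 10.21 occupy positions 5–6 → each gets rank 6.
Group B values → pooled ranks: 12.91→2, 12.91→2, 12.24→3, 10.9→4
Mean rank = (2 + 2 + 3 + 4) / 4 = 2.75

2.75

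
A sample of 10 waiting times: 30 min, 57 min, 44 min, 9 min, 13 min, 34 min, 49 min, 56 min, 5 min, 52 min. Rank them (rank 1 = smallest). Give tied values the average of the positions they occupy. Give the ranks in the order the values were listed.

Sorted (ascending): 5, 9, 13, 30, 34, 44, 49, 52, 56, 57
No ties — each value takes its position as its rank.

4, 10, 6, 2, 3, 5, 7, 9, 1, 8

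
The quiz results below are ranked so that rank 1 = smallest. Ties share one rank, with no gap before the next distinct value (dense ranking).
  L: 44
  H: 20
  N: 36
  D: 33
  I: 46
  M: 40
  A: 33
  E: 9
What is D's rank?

Sorted (ascending): 9, 20, 33, 33, 36, 40, 44, 46
The 2 values of 33 share dense rank 3.
Remaining distinct values take the next consecutive integers.
D has value 33 → rank 3.

3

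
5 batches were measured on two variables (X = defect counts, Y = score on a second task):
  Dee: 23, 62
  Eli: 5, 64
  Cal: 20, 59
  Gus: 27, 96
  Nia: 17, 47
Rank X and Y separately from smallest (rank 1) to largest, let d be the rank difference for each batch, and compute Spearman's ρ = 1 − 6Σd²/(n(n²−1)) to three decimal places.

Ranks of variable 1: 4, 1, 3, 5, 2
Ranks of variable 2: 3, 4, 2, 5, 1
d = r₁ − r₂: 1, -3, 1, 0, 1
d²: 1, 9, 1, 0, 1; Σd² = 12
ρ = 1 − 6·12/(5·24) = 1 − 72/120 = 0.400

0.400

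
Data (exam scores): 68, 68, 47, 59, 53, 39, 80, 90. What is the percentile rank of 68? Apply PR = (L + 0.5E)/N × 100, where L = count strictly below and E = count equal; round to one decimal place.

N = 8.
Strictly below 68: 4. Equal to 68: 2.
PR = (4 + 0.5·2)/8 × 100 = 62.5

62.5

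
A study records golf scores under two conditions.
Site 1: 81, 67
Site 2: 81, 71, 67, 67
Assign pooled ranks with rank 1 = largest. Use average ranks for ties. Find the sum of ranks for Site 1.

Sorted (descending): 81, 81, 71, 67, 67, 67
The 2 values of 81 occupy positions 1–2 → average rank (1+2)/2 = 1.5.
The 3 values of 67 occupy positions 4–6 → average rank 5.
Site 1 values → pooled ranks: 81→1.5, 67→5
Rank sum = 1.5 + 5 = 6.5

6.5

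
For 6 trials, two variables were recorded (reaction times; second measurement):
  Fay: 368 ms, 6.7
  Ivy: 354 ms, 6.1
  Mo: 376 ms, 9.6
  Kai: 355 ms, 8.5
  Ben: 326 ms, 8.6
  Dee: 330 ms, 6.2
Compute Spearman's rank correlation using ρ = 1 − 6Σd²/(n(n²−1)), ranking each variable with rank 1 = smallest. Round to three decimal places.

Ranks of variable 1: 5, 3, 6, 4, 1, 2
Ranks of variable 2: 3, 1, 6, 4, 5, 2
d = r₁ − r₂: 2, 2, 0, 0, -4, 0
d²: 4, 4, 0, 0, 16, 0; Σd² = 24
ρ = 1 − 6·24/(6·35) = 1 − 144/210 = 0.314

0.314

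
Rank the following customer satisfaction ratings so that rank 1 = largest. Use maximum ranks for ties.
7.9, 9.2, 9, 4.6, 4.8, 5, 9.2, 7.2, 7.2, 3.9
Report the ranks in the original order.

Sorted (descending): 9.2, 9.2, 9, 7.9, 7.2, 7.2, 5, 4.8, 4.6, 3.9
The 2 values of 9.2 occupy positions 1–2 → each gets rank 2.
The 2 values of 7.2 occupy positions 5–6 → each gets rank 6.

4, 2, 3, 9, 8, 7, 2, 6, 6, 10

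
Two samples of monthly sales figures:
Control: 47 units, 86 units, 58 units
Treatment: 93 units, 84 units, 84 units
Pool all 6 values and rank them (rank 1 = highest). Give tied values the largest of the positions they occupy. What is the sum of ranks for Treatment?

9

Sorted (descending): 93, 86, 84, 84, 58, 47
The 2 values of 84 occupy positions 3–4 → each gets rank 4.
Treatment values → pooled ranks: 93→1, 84→4, 84→4
Rank sum = 1 + 4 + 4 = 9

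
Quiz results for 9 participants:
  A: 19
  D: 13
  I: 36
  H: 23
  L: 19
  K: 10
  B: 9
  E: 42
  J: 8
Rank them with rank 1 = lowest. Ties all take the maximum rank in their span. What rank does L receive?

6

Sorted (ascending): 8, 9, 10, 13, 19, 19, 23, 36, 42
The 2 values of 19 occupy positions 5–6 → each gets rank 6.
L has value 19 → rank 6.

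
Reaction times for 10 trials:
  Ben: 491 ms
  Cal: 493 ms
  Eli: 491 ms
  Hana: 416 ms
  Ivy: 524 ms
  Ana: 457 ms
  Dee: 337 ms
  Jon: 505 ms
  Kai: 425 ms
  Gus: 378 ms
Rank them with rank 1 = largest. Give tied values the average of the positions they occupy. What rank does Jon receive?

Sorted (descending): 524, 505, 493, 491, 491, 457, 425, 416, 378, 337
The 2 values of 491 occupy positions 4–5 → average rank (4+5)/2 = 4.5.
Jon has value 505 ms → rank 2.

2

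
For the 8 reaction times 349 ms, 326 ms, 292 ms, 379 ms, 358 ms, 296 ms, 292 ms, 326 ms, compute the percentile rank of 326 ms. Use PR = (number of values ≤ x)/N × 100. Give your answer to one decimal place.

62.5

N = 8.
Strictly below 326: 3. Equal to 326: 2.
PR = 5/8 × 100 = 62.5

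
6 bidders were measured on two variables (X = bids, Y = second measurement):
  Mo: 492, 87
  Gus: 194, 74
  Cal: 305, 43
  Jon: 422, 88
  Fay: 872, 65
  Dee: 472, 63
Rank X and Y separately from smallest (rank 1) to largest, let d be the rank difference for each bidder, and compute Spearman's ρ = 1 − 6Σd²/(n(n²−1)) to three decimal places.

0.086

Ranks of variable 1: 5, 1, 2, 3, 6, 4
Ranks of variable 2: 5, 4, 1, 6, 3, 2
d = r₁ − r₂: 0, -3, 1, -3, 3, 2
d²: 0, 9, 1, 9, 9, 4; Σd² = 32
ρ = 1 − 6·32/(6·35) = 1 − 192/210 = 0.086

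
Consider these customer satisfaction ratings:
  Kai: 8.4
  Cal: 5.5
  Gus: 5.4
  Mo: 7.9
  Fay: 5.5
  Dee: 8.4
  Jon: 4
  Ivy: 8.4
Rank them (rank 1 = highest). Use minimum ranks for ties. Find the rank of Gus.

Sorted (descending): 8.4, 8.4, 8.4, 7.9, 5.5, 5.5, 5.4, 4
The 3 values of 8.4 occupy positions 1–3 → each gets rank 1.
The 2 values of 5.5 occupy positions 5–6 → each gets rank 5.
Gus has value 5.4 → rank 7.

7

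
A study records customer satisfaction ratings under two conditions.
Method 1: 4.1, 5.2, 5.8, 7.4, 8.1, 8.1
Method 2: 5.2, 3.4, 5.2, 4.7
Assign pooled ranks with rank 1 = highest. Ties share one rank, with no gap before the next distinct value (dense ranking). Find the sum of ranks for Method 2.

Sorted (descending): 8.1, 8.1, 7.4, 5.8, 5.2, 5.2, 5.2, 4.7, 4.1, 3.4
The 2 values of 8.1 share dense rank 1.
The 3 values of 5.2 share dense rank 4.
Remaining distinct values take the next consecutive integers.
Method 2 values → pooled ranks: 5.2→4, 3.4→7, 5.2→4, 4.7→5
Rank sum = 4 + 7 + 4 + 5 = 20

20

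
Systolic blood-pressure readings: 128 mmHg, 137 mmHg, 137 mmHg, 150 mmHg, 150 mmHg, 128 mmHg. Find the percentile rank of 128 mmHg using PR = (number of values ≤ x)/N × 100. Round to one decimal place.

N = 6.
Strictly below 128: 0. Equal to 128: 2.
PR = 2/6 × 100 = 33.3

33.3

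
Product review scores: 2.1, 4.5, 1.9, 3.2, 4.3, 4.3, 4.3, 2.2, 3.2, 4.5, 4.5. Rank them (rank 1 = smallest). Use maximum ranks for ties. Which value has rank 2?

Sorted (ascending): 1.9, 2.1, 2.2, 3.2, 3.2, 4.3, 4.3, 4.3, 4.5, 4.5, 4.5
The 2 values of 3.2 occupy positions 4–5 → each gets rank 5.
The 3 values of 4.3 occupy positions 6–8 → each gets rank 8.
The 3 values of 4.5 occupy positions 9–11 → each gets rank 11.
Rank 2 → value 2.1.

2.1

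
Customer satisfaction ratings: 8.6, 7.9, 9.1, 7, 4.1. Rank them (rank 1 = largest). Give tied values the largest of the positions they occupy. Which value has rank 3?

Sorted (descending): 9.1, 8.6, 7.9, 7, 4.1
No ties — each value takes its position as its rank.
Rank 3 → value 7.9.

7.9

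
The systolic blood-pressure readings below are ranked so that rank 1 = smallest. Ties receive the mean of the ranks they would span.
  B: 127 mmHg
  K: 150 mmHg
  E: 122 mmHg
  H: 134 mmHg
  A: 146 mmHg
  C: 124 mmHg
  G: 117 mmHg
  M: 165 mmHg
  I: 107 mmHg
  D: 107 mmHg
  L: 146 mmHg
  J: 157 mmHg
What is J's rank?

11

Sorted (ascending): 107, 107, 117, 122, 124, 127, 134, 146, 146, 150, 157, 165
The 2 values of 107 occupy positions 1–2 → average rank (1+2)/2 = 1.5.
The 2 values of 146 occupy positions 8–9 → average rank (8+9)/2 = 8.5.
J has value 157 mmHg → rank 11.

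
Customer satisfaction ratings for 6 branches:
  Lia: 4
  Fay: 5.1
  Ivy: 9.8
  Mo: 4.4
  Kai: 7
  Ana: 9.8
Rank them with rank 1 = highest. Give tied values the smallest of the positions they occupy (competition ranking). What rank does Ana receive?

Sorted (descending): 9.8, 9.8, 7, 5.1, 4.4, 4
The 2 values of 9.8 occupy positions 1–2 → each gets rank 1.
Ana has value 9.8 → rank 1.

1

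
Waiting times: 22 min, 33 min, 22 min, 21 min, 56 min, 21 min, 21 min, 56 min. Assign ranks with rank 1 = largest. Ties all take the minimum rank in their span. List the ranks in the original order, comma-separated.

4, 3, 4, 6, 1, 6, 6, 1

Sorted (descending): 56, 56, 33, 22, 22, 21, 21, 21
The 2 values of 56 occupy positions 1–2 → each gets rank 1.
The 2 values of 22 occupy positions 4–5 → each gets rank 4.
The 3 values of 21 occupy positions 6–8 → each gets rank 6.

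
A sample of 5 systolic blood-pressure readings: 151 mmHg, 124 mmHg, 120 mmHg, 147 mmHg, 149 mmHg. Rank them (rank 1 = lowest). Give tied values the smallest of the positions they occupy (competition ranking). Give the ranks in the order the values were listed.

5, 2, 1, 3, 4

Sorted (ascending): 120, 124, 147, 149, 151
No ties — each value takes its position as its rank.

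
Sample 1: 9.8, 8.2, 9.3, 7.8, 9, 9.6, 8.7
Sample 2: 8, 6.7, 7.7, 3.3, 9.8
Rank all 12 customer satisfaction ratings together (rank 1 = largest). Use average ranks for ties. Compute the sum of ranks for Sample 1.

Sorted (descending): 9.8, 9.8, 9.6, 9.3, 9, 8.7, 8.2, 8, 7.8, 7.7, 6.7, 3.3
The 2 values of 9.8 occupy positions 1–2 → average rank (1+2)/2 = 1.5.
Sample 1 values → pooled ranks: 9.8→1.5, 8.2→7, 9.3→4, 7.8→9, 9→5, 9.6→3, 8.7→6
Rank sum = 1.5 + 7 + 4 + 9 + 5 + 3 + 6 = 35.5

35.5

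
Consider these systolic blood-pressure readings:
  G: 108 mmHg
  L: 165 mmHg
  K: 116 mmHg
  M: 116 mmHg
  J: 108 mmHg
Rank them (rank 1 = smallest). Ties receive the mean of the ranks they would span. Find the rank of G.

1.5

Sorted (ascending): 108, 108, 116, 116, 165
The 2 values of 108 occupy positions 1–2 → average rank (1+2)/2 = 1.5.
The 2 values of 116 occupy positions 3–4 → average rank (3+4)/2 = 3.5.
G has value 108 mmHg → rank 1.5.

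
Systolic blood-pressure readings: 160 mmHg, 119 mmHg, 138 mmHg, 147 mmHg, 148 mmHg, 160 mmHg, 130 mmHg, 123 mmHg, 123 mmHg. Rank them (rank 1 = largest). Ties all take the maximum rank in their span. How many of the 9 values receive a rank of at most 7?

Sorted (descending): 160, 160, 148, 147, 138, 130, 123, 123, 119
The 2 values of 160 occupy positions 1–2 → each gets rank 2.
The 2 values of 123 occupy positions 7–8 → each gets rank 8.
Ranks ≤ 7: {2, 2, 3, 4, 5, 6} → 6 values.

6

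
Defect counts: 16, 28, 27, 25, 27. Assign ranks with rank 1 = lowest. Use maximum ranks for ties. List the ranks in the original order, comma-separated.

Sorted (ascending): 16, 25, 27, 27, 28
The 2 values of 27 occupy positions 3–4 → each gets rank 4.

1, 5, 4, 2, 4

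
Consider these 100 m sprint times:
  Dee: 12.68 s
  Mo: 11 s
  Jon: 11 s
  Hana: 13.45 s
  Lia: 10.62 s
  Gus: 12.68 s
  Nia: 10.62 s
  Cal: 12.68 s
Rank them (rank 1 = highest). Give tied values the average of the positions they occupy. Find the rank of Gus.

Sorted (descending): 13.45, 12.68, 12.68, 12.68, 11, 11, 10.62, 10.62
The 3 values of 12.68 occupy positions 2–4 → average rank 3.
The 2 values of 11 occupy positions 5–6 → average rank (5+6)/2 = 5.5.
The 2 values of 10.62 occupy positions 7–8 → average rank (7+8)/2 = 7.5.
Gus has value 12.68 s → rank 3.

3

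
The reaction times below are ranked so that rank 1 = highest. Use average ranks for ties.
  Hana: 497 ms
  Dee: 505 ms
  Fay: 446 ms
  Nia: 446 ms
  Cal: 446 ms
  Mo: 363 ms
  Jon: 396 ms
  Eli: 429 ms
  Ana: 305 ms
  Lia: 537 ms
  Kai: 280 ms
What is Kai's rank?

11

Sorted (descending): 537, 505, 497, 446, 446, 446, 429, 396, 363, 305, 280
The 3 values of 446 occupy positions 4–6 → average rank 5.
Kai has value 280 ms → rank 11.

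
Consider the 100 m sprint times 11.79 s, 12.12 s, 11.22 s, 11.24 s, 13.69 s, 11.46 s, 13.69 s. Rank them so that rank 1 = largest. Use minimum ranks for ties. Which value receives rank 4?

11.79

Sorted (descending): 13.69, 13.69, 12.12, 11.79, 11.46, 11.24, 11.22
The 2 values of 13.69 occupy positions 1–2 → each gets rank 1.
Rank 4 → value 11.79.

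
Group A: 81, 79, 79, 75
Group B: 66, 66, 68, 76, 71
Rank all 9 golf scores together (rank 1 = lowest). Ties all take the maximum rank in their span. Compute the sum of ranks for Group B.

17

Sorted (ascending): 66, 66, 68, 71, 75, 76, 79, 79, 81
The 2 values of 66 occupy positions 1–2 → each gets rank 2.
The 2 values of 79 occupy positions 7–8 → each gets rank 8.
Group B values → pooled ranks: 66→2, 66→2, 68→3, 76→6, 71→4
Rank sum = 2 + 2 + 3 + 6 + 4 = 17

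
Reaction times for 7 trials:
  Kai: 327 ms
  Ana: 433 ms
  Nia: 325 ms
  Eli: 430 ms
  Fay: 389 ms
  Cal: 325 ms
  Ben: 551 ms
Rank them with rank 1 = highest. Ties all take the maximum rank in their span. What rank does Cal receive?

Sorted (descending): 551, 433, 430, 389, 327, 325, 325
The 2 values of 325 occupy positions 6–7 → each gets rank 7.
Cal has value 325 ms → rank 7.

7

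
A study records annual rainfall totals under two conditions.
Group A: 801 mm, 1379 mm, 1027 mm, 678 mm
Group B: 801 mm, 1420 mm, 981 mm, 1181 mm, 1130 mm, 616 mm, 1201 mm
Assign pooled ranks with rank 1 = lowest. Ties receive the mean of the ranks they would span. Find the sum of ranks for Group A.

21.5

Sorted (ascending): 616, 678, 801, 801, 981, 1027, 1130, 1181, 1201, 1379, 1420
The 2 values of 801 occupy positions 3–4 → average rank (3+4)/2 = 3.5.
Group A values → pooled ranks: 801→3.5, 1379→10, 1027→6, 678→2
Rank sum = 3.5 + 10 + 6 + 2 = 21.5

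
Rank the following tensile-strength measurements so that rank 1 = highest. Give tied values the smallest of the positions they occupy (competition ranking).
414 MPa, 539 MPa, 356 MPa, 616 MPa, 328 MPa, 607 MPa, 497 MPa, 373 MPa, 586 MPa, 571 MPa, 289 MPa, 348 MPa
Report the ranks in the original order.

7, 5, 9, 1, 11, 2, 6, 8, 3, 4, 12, 10

Sorted (descending): 616, 607, 586, 571, 539, 497, 414, 373, 356, 348, 328, 289
No ties — each value takes its position as its rank.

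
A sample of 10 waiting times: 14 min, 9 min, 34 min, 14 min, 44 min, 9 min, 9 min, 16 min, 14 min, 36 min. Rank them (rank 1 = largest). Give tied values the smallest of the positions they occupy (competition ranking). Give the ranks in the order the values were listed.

5, 8, 3, 5, 1, 8, 8, 4, 5, 2

Sorted (descending): 44, 36, 34, 16, 14, 14, 14, 9, 9, 9
The 3 values of 14 occupy positions 5–7 → each gets rank 5.
The 3 values of 9 occupy positions 8–10 → each gets rank 8.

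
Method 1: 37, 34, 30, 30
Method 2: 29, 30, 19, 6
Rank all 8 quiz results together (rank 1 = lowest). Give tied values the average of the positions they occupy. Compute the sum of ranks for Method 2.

11

Sorted (ascending): 6, 19, 29, 30, 30, 30, 34, 37
The 3 values of 30 occupy positions 4–6 → average rank 5.
Method 2 values → pooled ranks: 29→3, 30→5, 19→2, 6→1
Rank sum = 3 + 5 + 2 + 1 = 11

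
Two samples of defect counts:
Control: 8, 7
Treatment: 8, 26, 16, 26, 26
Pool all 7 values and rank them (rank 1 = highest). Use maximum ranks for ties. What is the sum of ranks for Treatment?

19

Sorted (descending): 26, 26, 26, 16, 8, 8, 7
The 3 values of 26 occupy positions 1–3 → each gets rank 3.
The 2 values of 8 occupy positions 5–6 → each gets rank 6.
Treatment values → pooled ranks: 8→6, 26→3, 16→4, 26→3, 26→3
Rank sum = 6 + 3 + 4 + 3 + 3 = 19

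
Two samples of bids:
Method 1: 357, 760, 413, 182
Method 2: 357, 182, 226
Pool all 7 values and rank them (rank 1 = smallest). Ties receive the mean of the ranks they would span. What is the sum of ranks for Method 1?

Sorted (ascending): 182, 182, 226, 357, 357, 413, 760
The 2 values of 182 occupy positions 1–2 → average rank (1+2)/2 = 1.5.
The 2 values of 357 occupy positions 4–5 → average rank (4+5)/2 = 4.5.
Method 1 values → pooled ranks: 357→4.5, 760→7, 413→6, 182→1.5
Rank sum = 4.5 + 7 + 6 + 1.5 = 19

19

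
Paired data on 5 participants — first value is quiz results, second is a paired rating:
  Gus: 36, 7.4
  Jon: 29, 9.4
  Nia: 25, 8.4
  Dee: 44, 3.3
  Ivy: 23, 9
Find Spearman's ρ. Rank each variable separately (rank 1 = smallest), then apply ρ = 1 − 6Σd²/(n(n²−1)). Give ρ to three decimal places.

Ranks of variable 1: 4, 3, 2, 5, 1
Ranks of variable 2: 2, 5, 3, 1, 4
d = r₁ − r₂: 2, -2, -1, 4, -3
d²: 4, 4, 1, 16, 9; Σd² = 34
ρ = 1 − 6·34/(5·24) = 1 − 204/120 = -0.700

-0.700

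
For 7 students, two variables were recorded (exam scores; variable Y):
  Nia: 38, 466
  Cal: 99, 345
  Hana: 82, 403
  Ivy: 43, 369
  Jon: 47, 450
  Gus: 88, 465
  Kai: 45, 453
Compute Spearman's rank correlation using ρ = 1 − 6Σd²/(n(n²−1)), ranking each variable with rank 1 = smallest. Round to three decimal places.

-0.429

Ranks of variable 1: 1, 7, 5, 2, 4, 6, 3
Ranks of variable 2: 7, 1, 3, 2, 4, 6, 5
d = r₁ − r₂: -6, 6, 2, 0, 0, 0, -2
d²: 36, 36, 4, 0, 0, 0, 4; Σd² = 80
ρ = 1 − 6·80/(7·48) = 1 − 480/336 = -0.429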